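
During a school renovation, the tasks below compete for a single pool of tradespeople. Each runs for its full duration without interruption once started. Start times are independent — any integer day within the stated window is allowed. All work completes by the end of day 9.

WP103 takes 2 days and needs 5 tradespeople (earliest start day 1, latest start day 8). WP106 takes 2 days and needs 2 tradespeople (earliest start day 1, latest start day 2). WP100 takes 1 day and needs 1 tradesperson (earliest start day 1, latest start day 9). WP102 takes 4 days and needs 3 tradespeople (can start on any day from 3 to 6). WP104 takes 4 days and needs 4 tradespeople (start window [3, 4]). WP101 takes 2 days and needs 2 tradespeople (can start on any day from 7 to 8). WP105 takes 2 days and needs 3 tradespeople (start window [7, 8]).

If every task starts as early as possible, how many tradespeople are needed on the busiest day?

8

Early-start schedule: WP103@1, WP106@1, WP100@1, WP102@3, WP104@3, WP101@7, WP105@7.
Load per day: day 1: 8, day 2: 7, day 3: 7, day 4: 7, day 5: 7, day 6: 7, day 7: 5, day 8: 5, day 9: 0.
Peak is 8.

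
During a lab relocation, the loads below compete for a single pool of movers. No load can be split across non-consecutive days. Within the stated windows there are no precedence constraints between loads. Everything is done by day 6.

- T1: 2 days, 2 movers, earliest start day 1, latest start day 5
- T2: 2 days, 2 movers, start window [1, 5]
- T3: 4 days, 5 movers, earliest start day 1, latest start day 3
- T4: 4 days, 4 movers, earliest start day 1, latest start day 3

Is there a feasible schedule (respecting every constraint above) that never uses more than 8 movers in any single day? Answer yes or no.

no

The minimum achievable peak is 9; 8 < 9, so no feasible schedule stays within the cap.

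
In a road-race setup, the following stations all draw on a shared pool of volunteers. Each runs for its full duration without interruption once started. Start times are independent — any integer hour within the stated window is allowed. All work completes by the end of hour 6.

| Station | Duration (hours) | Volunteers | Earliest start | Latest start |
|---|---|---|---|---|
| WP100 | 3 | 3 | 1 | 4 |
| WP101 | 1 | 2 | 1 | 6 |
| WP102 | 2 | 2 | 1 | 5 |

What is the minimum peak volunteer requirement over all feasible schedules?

Early-start (WP100@1, WP101@1, WP102@1) gives peak 7: h1:7  h2:5  h3:3  h4:0  h5:0  h6:0.
Shift WP101→4, WP102→5.
Schedule WP100@1, WP101@4, WP102@5: h1:3  h2:3  h3:3  h4:2  h5:2  h6:2 — peak 3.
Total volunteer-hours = 15 over 6 hours ⇒ peak ≥ ⌈15/6⌉ = 3, so 3 is optimal.

3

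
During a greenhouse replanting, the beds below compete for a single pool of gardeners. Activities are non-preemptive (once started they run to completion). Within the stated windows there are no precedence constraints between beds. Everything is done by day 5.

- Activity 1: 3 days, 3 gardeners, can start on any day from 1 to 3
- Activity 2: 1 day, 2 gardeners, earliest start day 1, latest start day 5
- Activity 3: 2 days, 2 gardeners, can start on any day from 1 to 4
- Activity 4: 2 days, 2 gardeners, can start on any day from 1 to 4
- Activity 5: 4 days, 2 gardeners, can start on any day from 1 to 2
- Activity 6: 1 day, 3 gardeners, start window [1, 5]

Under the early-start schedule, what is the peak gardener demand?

Early-start schedule: Activity 1@1, Activity 2@1, Activity 3@1, Activity 4@1, Activity 5@1, Activity 6@1.
Load per day: day 1: 14, day 2: 9, day 3: 5, day 4: 2, day 5: 0.
Peak is 14.

14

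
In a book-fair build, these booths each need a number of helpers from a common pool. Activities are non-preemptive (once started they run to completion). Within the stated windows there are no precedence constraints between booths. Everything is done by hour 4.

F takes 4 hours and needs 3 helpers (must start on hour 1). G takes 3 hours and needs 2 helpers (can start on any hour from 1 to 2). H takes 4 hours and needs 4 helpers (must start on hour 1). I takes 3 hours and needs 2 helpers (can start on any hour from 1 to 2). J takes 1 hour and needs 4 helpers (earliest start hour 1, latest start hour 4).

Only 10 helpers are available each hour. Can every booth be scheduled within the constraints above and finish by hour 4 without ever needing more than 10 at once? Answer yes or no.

no

Total helper-hours = 44; over 4 hours the average is 44/4 > 10, so some hour must exceed 10.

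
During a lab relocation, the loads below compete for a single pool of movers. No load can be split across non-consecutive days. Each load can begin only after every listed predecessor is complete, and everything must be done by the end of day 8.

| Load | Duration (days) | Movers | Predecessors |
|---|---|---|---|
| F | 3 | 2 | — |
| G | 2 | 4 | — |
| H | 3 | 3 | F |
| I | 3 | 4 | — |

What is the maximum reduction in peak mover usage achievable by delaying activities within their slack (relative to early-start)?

4

Early-start peak: d1:10  d2:10  d3:6  d4:3  d5:3  d6:3  d7:0  d8:0 ⇒ 10.
Leveled (F@1, G@1, H@6, I@3): d1:6  d2:6  d3:6  d4:4  d5:4  d6:3  d7:3  d8:3 ⇒ 6.
Reduction 10 − 6 = 4.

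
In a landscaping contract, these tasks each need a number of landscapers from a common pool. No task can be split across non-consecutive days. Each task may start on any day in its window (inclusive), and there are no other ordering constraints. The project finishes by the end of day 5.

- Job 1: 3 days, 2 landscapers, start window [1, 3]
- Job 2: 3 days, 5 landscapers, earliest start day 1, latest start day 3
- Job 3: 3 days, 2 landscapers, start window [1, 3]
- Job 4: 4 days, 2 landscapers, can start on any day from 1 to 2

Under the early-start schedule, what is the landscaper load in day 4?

2

At early start, day 4 has: Job 4.
Demand: 2 = 2.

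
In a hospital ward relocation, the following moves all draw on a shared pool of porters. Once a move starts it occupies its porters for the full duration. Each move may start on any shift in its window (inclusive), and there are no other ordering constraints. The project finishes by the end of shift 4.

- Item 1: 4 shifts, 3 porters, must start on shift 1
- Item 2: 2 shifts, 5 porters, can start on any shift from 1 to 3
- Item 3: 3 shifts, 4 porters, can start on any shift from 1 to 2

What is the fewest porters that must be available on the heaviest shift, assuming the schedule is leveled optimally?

Schedule Item 1@1, Item 2@1, Item 3@1: s1:12  s2:12  s3:7  s4:3 — peak 12.
No arrangement of the 6 feasible schedules does better.

12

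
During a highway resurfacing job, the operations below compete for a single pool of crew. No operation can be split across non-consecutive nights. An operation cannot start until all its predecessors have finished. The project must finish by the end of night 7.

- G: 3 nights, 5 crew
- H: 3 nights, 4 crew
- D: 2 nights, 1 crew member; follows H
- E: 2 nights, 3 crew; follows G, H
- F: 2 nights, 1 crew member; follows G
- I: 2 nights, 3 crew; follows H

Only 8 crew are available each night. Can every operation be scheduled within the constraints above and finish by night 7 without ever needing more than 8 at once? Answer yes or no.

no

The minimum achievable peak is 9; 8 < 9, so no feasible schedule stays within the cap.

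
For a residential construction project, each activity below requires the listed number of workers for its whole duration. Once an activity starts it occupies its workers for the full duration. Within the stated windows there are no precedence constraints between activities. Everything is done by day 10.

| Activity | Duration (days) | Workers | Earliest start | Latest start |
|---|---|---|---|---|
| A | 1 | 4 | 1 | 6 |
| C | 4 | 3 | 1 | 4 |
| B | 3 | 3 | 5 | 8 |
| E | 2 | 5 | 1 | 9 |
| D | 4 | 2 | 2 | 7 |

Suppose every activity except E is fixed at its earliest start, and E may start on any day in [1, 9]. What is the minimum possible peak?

7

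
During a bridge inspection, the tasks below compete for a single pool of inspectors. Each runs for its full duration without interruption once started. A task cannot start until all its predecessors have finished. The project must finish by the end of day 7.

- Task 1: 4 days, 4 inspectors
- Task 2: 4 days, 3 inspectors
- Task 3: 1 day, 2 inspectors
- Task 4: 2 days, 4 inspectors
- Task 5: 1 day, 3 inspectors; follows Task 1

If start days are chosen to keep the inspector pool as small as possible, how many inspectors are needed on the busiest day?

Early-start (Task 1@1, Task 2@1, Task 3@1, Task 4@1, Task 5@5) gives peak 13: d1:13  d2:11  d3:7  d4:7  d5:3  d6:0  d7:0.
Shift Task 3→5, Task 4→5, Task 5→6.
Schedule Task 1@1, Task 2@1, Task 3@5, Task 4@5, Task 5@6: d1:7  d2:7  d3:7  d4:7  d5:6  d6:7  d7:0 — peak 7.

7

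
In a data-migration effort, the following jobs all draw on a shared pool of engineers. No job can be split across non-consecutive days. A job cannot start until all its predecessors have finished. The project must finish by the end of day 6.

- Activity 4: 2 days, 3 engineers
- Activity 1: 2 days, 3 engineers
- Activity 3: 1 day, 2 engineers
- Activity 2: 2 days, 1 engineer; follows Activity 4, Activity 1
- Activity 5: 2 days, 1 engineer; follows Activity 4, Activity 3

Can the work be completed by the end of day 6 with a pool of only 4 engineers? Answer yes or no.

no

The minimum achievable peak is 5; 4 < 5, so no feasible schedule stays within the cap.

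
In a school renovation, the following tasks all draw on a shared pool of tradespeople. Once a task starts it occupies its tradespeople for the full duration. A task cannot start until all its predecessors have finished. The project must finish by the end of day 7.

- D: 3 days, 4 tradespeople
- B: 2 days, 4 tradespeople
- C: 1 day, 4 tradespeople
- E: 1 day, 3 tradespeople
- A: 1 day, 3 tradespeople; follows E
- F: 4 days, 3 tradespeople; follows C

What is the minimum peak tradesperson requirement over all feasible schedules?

7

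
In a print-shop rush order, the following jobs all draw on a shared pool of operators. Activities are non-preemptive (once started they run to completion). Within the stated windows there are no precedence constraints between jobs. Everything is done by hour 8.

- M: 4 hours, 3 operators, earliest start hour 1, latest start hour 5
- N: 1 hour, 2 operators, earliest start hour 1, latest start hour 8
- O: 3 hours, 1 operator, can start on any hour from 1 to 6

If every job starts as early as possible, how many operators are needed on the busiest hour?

Early-start schedule: M@1, N@1, O@1.
Load per hour: hour 1: 6, hour 2: 4, hour 3: 4, hour 4: 3, hour 5: 0, hour 6: 0, hour 7: 0, hour 8: 0.
Peak is 6.

6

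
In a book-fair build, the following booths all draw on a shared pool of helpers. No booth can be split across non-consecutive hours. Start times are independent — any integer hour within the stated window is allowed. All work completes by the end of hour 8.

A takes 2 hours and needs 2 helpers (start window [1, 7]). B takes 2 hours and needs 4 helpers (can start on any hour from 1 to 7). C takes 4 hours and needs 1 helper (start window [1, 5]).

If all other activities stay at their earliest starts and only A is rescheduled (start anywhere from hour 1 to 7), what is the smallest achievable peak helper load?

5

A@1: h1:7  h2:7  h3:1  h4:1  h5:0  h6:0  h7:0  h8:0 → peak 7
A@2: h1:5  h2:7  h3:3  h4:1  h5:0  h6:0  h7:0  h8:0 → peak 7
A@3: h1:5  h2:5  h3:3  h4:3  h5:0  h6:0  h7:0  h8:0 → peak 5
A@4: h1:5  h2:5  h3:1  h4:3  h5:2  h6:0  h7:0  h8:0 → peak 5
A@5: h1:5  h2:5  h3:1  h4:1  h5:2  h6:2  h7:0  h8:0 → peak 5
A@6: h1:5  h2:5  h3:1  h4:1  h5:0  h6:2  h7:2  h8:0 → peak 5
A@7: h1:5  h2:5  h3:1  h4:1  h5:0  h6:0  h7:2  h8:2 → peak 5
Best is A@3, peak 5.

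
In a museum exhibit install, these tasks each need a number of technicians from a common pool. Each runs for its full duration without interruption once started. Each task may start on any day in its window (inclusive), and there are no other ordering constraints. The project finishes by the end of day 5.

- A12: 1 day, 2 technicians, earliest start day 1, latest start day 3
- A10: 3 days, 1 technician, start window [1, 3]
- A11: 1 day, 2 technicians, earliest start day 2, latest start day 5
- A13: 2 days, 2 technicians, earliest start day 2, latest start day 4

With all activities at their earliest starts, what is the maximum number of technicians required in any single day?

5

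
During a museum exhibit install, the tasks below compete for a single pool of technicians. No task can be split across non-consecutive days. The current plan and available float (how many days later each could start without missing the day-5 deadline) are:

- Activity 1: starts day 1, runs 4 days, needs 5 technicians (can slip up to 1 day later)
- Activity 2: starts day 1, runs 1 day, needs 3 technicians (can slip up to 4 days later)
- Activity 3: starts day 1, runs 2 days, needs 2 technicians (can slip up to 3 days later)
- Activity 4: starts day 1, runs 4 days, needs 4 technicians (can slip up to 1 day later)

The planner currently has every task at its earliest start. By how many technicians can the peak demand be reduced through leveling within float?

3

Early-start peak: d1:14  d2:11  d3:9  d4:9  d5:0 ⇒ 14.
Leveled (Activity 1@1, Activity 2@1, Activity 3@1, Activity 4@2): d1:10  d2:11  d3:9  d4:9  d5:4 ⇒ 11.
Reduction 14 − 11 = 3.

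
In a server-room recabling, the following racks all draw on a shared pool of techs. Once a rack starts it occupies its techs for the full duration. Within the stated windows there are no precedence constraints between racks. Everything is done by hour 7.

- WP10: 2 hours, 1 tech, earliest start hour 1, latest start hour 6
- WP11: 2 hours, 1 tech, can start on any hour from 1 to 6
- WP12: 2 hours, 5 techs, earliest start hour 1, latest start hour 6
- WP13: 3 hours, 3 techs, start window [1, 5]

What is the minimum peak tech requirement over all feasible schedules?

Early-start (WP10@1, WP11@1, WP12@1, WP13@1) gives peak 10: h1:10  h2:10  h3:3  h4:0  h5:0  h6:0  h7:0.
Shift WP12→3, WP13→5.
Schedule WP10@1, WP11@1, WP12@3, WP13@5: h1:2  h2:2  h3:5  h4:5  h5:3  h6:3  h7:3 — peak 5.

5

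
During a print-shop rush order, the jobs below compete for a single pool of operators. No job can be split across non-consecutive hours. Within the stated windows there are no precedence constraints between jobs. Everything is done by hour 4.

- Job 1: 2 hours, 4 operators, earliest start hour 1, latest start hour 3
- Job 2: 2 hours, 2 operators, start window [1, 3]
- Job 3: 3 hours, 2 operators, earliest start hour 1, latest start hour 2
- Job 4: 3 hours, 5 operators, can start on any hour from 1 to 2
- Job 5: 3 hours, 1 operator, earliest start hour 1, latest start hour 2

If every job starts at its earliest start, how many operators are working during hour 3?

At early start, hour 3 has: Job 3, Job 4, Job 5.
Demand: 2 + 5 + 1 = 8.

8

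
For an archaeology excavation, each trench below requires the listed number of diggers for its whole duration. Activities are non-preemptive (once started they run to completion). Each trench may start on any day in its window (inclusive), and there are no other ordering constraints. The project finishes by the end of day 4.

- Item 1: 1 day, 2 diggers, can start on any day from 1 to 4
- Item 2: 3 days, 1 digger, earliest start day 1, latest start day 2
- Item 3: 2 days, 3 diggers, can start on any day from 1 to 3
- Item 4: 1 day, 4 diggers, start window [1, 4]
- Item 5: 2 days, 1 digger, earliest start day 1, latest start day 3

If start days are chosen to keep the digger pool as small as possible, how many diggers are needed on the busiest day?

Early-start (Item 1@1, Item 2@1, Item 3@1, Item 4@1, Item 5@1) gives peak 11: d1:11  d2:5  d3:1  d4:0.
Shift Item 3→2, Item 4→4.
Schedule Item 1@1, Item 2@1, Item 3@2, Item 4@4, Item 5@1: d1:4  d2:5  d3:4  d4:4 — peak 5.
Total digger-days = 17 over 4 days ⇒ peak ≥ ⌈17/4⌉ = 5, so 5 is optimal.

5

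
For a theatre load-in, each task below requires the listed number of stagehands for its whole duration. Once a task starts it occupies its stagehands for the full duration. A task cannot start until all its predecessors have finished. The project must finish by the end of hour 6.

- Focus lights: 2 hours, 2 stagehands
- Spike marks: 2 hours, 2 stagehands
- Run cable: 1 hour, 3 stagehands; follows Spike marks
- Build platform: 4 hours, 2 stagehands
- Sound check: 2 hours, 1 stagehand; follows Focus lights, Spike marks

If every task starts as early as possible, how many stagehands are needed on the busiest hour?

6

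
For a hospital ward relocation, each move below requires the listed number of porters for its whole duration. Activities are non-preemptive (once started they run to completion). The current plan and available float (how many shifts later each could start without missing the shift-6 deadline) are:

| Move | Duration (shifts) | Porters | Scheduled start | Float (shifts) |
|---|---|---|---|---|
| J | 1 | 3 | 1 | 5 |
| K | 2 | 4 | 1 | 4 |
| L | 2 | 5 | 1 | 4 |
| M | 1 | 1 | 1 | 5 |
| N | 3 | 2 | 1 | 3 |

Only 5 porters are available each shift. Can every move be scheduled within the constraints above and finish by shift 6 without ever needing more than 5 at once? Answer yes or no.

no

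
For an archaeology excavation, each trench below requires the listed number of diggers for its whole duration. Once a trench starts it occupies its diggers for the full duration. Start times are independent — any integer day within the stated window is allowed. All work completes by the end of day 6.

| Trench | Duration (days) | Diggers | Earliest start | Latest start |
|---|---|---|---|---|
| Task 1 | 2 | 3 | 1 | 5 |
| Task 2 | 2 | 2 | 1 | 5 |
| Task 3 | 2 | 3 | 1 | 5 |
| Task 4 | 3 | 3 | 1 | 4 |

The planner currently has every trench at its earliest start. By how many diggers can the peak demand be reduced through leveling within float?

5

Early-start peak: d1:11  d2:11  d3:3  d4:0  d5:0  d6:0 ⇒ 11.
Leveled (Task 1@1, Task 2@1, Task 3@3, Task 4@3): d1:5  d2:5  d3:6  d4:6  d5:3  d6:0 ⇒ 6.
Reduction 11 − 6 = 5.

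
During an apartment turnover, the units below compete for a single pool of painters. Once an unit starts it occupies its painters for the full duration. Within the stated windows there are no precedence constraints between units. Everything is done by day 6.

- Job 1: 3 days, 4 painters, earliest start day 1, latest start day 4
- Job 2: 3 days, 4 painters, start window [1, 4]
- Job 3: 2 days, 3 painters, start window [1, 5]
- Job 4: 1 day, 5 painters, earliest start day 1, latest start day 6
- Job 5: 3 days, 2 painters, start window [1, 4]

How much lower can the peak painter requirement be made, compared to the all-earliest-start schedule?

10

Early-start peak: d1:18  d2:13  d3:10  d4:0  d5:0  d6:0 ⇒ 18.
Leveled (Job 1@1, Job 2@1, Job 3@4, Job 4@6, Job 5@4): d1:8  d2:8  d3:8  d4:5  d5:5  d6:7 ⇒ 8.
Reduction 18 − 8 = 10.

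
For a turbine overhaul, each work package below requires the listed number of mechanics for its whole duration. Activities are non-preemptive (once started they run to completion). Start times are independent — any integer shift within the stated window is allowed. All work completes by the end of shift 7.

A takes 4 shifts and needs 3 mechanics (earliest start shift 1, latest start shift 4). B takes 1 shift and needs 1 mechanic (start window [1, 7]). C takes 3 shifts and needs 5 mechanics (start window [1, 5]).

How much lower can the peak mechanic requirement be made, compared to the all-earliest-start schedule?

4

Early-start peak: s1:9  s2:8  s3:8  s4:3  s5:0  s6:0  s7:0 ⇒ 9.
Leveled (A@1, B@1, C@5): s1:4  s2:3  s3:3  s4:3  s5:5  s6:5  s7:5 ⇒ 5.
Reduction 9 − 5 = 4.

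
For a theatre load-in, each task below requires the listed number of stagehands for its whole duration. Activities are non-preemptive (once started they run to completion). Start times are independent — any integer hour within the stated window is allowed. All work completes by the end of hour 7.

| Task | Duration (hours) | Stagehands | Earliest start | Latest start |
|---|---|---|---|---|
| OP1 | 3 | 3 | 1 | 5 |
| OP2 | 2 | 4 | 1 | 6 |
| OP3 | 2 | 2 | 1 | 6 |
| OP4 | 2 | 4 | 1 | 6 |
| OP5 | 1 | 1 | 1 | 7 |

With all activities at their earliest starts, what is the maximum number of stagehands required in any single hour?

14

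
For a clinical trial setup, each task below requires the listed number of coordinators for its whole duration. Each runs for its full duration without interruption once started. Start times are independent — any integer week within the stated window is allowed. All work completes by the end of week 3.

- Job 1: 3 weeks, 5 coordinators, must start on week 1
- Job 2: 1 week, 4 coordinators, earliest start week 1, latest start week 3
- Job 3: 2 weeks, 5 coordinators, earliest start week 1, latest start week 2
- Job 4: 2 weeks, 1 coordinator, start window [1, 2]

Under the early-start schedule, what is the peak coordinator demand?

Early-start schedule: Job 1@1, Job 2@1, Job 3@1, Job 4@1.
Load per week: week 1: 15, week 2: 11, week 3: 5.
Peak is 15.

15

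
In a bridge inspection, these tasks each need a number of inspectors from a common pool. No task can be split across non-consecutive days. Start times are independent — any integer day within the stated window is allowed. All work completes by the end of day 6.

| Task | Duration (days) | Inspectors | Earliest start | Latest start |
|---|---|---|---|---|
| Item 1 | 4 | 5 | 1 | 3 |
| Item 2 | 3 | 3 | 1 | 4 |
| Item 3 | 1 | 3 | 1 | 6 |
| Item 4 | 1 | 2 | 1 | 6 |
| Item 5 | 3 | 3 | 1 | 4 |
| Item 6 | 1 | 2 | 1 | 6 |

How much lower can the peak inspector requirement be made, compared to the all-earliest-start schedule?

10

Early-start peak: d1:18  d2:11  d3:11  d4:5  d5:0  d6:0 ⇒ 18.
Leveled (Item 1@1, Item 2@1, Item 3@5, Item 4@5, Item 5@4, Item 6@6): d1:8  d2:8  d3:8  d4:8  d5:8  d6:5 ⇒ 8.
Reduction 18 − 8 = 10.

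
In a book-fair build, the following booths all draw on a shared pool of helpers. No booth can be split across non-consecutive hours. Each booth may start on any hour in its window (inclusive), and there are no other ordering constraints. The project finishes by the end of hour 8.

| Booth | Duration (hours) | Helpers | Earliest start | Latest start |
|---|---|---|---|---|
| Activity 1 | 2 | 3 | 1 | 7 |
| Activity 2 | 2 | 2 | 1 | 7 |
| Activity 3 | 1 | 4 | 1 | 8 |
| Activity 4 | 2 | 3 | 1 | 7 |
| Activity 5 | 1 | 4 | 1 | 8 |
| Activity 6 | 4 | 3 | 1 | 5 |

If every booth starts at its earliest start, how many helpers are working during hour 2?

11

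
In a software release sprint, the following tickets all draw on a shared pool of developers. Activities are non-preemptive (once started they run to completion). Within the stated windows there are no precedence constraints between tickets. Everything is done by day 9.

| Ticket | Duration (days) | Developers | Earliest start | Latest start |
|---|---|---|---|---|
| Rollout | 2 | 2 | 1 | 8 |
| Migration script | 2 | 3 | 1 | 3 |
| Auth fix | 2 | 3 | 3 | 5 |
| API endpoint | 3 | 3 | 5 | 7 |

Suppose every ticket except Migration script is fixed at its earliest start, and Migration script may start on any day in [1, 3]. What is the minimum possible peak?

5

Migration script@1: d1:5  d2:5  d3:3  d4:3  d5:3  d6:3  d7:3  d8:0  d9:0 → peak 5
Migration script@2: d1:2  d2:5  d3:6  d4:3  d5:3  d6:3  d7:3  d8:0  d9:0 → peak 6
Migration script@3: d1:2  d2:2  d3:6  d4:6  d5:3  d6:3  d7:3  d8:0  d9:0 → peak 6
Best is Migration script@1, peak 5.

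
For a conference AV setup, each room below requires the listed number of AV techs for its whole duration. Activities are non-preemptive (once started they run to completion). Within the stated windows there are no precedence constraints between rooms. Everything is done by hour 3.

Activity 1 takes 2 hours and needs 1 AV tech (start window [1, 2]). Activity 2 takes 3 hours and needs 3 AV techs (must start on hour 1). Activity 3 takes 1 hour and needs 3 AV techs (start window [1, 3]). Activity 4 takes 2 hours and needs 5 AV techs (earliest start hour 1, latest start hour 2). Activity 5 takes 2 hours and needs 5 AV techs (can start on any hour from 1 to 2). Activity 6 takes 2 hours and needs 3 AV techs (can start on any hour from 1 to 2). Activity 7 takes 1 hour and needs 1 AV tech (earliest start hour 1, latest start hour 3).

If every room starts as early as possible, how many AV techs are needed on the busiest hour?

Early-start schedule: Activity 1@1, Activity 2@1, Activity 3@1, Activity 4@1, Activity 5@1, Activity 6@1, Activity 7@1.
Load per hour: hour 1: 21, hour 2: 17, hour 3: 3.
Peak is 21.

21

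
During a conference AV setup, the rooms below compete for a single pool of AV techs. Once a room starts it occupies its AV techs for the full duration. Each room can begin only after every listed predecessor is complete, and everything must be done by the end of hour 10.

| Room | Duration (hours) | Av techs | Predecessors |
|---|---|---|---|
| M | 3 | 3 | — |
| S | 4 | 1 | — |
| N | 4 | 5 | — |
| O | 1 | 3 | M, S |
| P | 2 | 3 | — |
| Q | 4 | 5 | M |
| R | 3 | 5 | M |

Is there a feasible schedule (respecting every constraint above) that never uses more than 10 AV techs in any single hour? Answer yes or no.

yes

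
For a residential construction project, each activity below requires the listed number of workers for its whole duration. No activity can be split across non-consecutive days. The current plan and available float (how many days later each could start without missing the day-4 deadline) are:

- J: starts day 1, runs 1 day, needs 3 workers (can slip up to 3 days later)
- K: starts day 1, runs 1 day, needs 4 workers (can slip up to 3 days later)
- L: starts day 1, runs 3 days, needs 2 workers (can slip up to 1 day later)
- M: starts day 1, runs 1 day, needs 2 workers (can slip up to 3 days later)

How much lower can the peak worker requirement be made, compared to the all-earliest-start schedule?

6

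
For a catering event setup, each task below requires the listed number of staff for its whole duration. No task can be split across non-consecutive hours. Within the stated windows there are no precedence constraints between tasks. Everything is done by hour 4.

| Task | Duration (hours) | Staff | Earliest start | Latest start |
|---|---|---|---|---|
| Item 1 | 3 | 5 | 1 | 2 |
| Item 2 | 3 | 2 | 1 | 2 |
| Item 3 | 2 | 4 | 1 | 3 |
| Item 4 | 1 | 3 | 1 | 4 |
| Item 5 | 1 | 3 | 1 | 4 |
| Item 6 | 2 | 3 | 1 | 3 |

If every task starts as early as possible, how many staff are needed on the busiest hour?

20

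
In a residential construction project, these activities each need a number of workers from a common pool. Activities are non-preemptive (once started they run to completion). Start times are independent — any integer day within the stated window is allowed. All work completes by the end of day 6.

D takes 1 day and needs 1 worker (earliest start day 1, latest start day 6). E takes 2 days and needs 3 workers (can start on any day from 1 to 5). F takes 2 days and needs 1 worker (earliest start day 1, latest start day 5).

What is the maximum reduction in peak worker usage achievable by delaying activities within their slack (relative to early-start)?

2

Early-start peak: d1:5  d2:4  d3:0  d4:0  d5:0  d6:0 ⇒ 5.
Leveled (D@1, E@2, F@4): d1:1  d2:3  d3:3  d4:1  d5:1  d6:0 ⇒ 3.
Reduction 5 − 3 = 2.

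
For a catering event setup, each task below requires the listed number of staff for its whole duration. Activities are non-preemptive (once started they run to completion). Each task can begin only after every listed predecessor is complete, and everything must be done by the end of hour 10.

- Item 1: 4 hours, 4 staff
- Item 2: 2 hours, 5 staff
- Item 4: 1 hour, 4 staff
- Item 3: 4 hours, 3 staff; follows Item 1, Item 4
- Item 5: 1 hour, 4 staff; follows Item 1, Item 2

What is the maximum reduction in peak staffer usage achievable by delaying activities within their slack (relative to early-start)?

Early-start peak: h1:13  h2:9  h3:4  h4:4  h5:7  h6:3  h7:3  h8:3  h9:0  h10:0 ⇒ 13.
Leveled (Item 1@1, Item 2@5, Item 4@1, Item 3@5, Item 5@7): h1:8  h2:4  h3:4  h4:4  h5:8  h6:8  h7:7  h8:3  h9:0  h10:0 ⇒ 8.
Reduction 13 − 8 = 5.

5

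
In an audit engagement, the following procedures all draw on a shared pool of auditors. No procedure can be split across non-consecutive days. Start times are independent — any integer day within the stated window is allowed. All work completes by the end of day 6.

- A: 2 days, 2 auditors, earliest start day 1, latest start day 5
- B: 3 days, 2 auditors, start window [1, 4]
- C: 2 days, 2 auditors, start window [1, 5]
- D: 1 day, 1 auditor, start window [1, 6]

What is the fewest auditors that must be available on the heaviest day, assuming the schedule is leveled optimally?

4

Early-start (A@1, B@1, C@1, D@1) gives peak 7: d1:7  d2:6  d3:2  d4:0  d5:0  d6:0.
Shift C→3, D→4.
Schedule A@1, B@1, C@3, D@4: d1:4  d2:4  d3:4  d4:3  d5:0  d6:0 — peak 4.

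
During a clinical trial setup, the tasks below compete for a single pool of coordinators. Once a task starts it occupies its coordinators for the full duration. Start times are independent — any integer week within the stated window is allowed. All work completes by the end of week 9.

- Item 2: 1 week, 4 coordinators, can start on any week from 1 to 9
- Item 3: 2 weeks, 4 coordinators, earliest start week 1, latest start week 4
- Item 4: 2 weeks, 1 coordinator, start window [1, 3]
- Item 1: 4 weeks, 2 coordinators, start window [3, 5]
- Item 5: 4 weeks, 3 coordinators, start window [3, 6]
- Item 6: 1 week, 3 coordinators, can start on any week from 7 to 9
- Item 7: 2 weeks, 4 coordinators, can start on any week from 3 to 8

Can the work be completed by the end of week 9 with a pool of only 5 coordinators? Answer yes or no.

no

The minimum achievable peak is 6; 5 < 6, so no feasible schedule stays within the cap.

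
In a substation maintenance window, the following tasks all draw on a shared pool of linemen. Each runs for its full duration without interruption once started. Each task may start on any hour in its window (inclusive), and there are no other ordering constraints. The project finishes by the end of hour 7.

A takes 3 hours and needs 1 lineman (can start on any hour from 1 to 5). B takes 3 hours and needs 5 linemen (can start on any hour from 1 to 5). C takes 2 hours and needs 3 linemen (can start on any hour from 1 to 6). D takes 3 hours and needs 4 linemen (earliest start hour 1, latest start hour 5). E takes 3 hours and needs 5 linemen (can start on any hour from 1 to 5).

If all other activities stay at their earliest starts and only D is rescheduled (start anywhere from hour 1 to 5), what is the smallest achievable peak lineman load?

14

D@1: h1:18  h2:18  h3:15  h4:0  h5:0  h6:0  h7:0 → peak 18
D@2: h1:14  h2:18  h3:15  h4:4  h5:0  h6:0  h7:0 → peak 18
D@3: h1:14  h2:14  h3:15  h4:4  h5:4  h6:0  h7:0 → peak 15
D@4: h1:14  h2:14  h3:11  h4:4  h5:4  h6:4  h7:0 → peak 14
D@5: h1:14  h2:14  h3:11  h4:0  h5:4  h6:4  h7:4 → peak 14
Best is D@4, peak 14.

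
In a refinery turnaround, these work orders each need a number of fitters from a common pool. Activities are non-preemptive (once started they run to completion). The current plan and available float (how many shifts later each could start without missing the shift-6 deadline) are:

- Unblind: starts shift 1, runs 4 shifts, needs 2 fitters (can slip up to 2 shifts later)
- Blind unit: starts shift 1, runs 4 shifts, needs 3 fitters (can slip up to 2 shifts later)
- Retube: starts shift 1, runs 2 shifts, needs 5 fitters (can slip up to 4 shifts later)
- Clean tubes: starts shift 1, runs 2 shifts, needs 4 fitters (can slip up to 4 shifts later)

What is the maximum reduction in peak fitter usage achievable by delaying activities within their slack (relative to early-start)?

Early-start peak: s1:14  s2:14  s3:5  s4:5  s5:0  s6:0 ⇒ 14.
Leveled (Unblind@1, Blind unit@3, Retube@1, Clean tubes@5): s1:7  s2:7  s3:5  s4:5  s5:7  s6:7 ⇒ 7.
Reduction 14 − 7 = 7.

7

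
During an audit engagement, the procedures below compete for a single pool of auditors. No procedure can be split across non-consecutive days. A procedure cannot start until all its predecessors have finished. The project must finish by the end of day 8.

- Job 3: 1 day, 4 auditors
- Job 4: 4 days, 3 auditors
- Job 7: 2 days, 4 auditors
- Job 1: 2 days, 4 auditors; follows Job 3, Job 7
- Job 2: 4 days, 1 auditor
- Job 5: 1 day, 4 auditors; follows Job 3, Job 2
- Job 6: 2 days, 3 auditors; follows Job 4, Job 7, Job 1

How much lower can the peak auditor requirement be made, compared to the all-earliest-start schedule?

5

Early-start peak: d1:12  d2:8  d3:8  d4:8  d5:7  d6:3  d7:0  d8:0 ⇒ 12.
Leveled (Job 3@1, Job 4@1, Job 7@2, Job 1@5, Job 2@4, Job 5@8, Job 6@7): d1:7  d2:7  d3:7  d4:4  d5:5  d6:5  d7:4  d8:7 ⇒ 7.
Reduction 12 − 7 = 5.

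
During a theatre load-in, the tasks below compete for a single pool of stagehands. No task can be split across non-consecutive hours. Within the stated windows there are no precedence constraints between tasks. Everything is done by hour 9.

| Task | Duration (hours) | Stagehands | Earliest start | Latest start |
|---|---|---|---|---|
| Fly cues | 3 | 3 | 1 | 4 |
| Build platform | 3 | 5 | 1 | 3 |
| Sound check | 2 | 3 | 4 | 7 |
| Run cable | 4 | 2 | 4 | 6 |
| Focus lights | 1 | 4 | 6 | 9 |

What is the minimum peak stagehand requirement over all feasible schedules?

5

Early-start (Fly cues@1, Build platform@1, Sound check@4, Run cable@4, Focus lights@6) gives peak 8: h1:8  h2:8  h3:8  h4:5  h5:5  h6:6  h7:2  h8:0  h9:0.
Shift Fly cues→4, Sound check→7, Focus lights→9.
Schedule Fly cues@4, Build platform@1, Sound check@7, Run cable@4, Focus lights@9: h1:5  h2:5  h3:5  h4:5  h5:5  h6:5  h7:5  h8:3  h9:4 — peak 5.
Total stagehand-hours = 42 over 9 hours ⇒ peak ≥ ⌈42/9⌉ = 5, so 5 is optimal.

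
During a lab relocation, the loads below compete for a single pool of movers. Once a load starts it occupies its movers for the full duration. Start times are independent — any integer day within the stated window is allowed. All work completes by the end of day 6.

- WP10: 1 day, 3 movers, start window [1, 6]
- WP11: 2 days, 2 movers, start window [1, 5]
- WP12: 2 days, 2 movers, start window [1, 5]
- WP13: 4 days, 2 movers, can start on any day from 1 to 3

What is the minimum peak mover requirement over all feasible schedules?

4

Early-start (WP10@1, WP11@1, WP12@1, WP13@1) gives peak 9: d1:9  d2:6  d3:2  d4:2  d5:0  d6:0.
Shift WP11→2, WP12→4, WP13→2.
Schedule WP10@1, WP11@2, WP12@4, WP13@2: d1:3  d2:4  d3:4  d4:4  d5:4  d6:0 — peak 4.
Total mover-days = 19 over 6 days ⇒ peak ≥ ⌈19/6⌉ = 4, so 4 is optimal.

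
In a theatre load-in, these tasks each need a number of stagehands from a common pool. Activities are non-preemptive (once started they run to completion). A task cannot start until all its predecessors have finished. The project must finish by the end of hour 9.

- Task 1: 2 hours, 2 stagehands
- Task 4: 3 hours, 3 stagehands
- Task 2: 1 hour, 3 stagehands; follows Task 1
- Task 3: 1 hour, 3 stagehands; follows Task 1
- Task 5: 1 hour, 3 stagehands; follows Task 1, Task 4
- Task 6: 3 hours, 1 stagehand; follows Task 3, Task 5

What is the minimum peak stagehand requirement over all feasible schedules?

5

Early-start (Task 1@1, Task 4@1, Task 2@3, Task 3@3, Task 5@4, Task 6@5) gives peak 9: h1:5  h2:5  h3:9  h4:3  h5:1  h6:1  h7:1  h8:0  h9:0.
Shift Task 2→4, Task 3→5, Task 5→6, Task 6→7.
Schedule Task 1@1, Task 4@1, Task 2@4, Task 3@5, Task 5@6, Task 6@7: h1:5  h2:5  h3:3  h4:3  h5:3  h6:3  h7:1  h8:1  h9:1 — peak 5.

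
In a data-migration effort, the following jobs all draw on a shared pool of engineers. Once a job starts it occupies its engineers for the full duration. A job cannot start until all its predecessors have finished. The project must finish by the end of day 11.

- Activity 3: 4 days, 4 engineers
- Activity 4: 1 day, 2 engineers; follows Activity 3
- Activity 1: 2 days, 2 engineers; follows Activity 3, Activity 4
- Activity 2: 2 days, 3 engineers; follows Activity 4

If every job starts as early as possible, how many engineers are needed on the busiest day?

Early-start schedule: Activity 3@1, Activity 4@5, Activity 1@6, Activity 2@6.
Load per day: day 1: 4, day 2: 4, day 3: 4, day 4: 4, day 5: 2, day 6: 5, day 7: 5, day 8: 0, day 9: 0, day 10: 0, day 11: 0.
Peak is 5.

5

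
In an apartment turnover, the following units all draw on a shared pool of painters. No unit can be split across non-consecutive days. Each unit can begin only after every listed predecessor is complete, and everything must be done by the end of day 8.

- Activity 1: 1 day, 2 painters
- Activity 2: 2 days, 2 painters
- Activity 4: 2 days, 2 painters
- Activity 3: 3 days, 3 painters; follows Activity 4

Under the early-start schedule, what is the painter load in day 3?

3

At early start, day 3 has: Activity 3.
Demand: 3 = 3.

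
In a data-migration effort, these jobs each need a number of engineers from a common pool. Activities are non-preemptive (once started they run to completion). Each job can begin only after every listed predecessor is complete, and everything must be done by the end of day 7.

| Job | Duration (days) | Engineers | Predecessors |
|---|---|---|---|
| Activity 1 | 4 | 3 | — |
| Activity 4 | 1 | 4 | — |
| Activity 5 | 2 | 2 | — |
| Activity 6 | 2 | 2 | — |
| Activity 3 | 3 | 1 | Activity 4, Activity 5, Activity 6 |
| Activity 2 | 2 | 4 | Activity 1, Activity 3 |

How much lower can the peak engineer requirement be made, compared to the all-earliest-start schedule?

3

Early-start peak: d1:11  d2:7  d3:4  d4:4  d5:1  d6:4  d7:4 ⇒ 11.
Leveled (Activity 1@2, Activity 4@1, Activity 5@1, Activity 6@1, Activity 3@3, Activity 2@6): d1:8  d2:7  d3:4  d4:4  d5:4  d6:4  d7:4 ⇒ 8.
Reduction 11 − 8 = 3.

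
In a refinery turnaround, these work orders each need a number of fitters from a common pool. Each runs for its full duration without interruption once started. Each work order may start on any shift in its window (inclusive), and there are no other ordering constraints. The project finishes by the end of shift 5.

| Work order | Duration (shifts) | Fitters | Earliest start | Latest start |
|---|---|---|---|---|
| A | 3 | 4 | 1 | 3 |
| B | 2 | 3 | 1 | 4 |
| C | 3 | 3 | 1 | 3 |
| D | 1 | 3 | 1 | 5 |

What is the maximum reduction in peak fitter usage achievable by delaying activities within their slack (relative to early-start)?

6

Early-start peak: s1:13  s2:10  s3:7  s4:0  s5:0 ⇒ 13.
Leveled (A@1, B@1, C@3, D@4): s1:7  s2:7  s3:7  s4:6  s5:3 ⇒ 7.
Reduction 13 − 7 = 6.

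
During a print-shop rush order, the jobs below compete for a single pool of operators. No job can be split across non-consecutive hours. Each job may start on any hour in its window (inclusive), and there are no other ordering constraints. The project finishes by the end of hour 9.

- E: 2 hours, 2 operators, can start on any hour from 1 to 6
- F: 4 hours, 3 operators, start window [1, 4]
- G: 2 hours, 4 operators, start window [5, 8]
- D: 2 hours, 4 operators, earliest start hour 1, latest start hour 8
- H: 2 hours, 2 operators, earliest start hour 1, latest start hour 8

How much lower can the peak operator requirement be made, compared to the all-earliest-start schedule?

Early-start peak: h1:11  h2:11  h3:3  h4:3  h5:4  h6:4  h7:0  h8:0  h9:0 ⇒ 11.
Leveled (E@1, F@1, G@5, D@7, H@3): h1:5  h2:5  h3:5  h4:5  h5:4  h6:4  h7:4  h8:4  h9:0 ⇒ 5.
Reduction 11 − 5 = 6.

6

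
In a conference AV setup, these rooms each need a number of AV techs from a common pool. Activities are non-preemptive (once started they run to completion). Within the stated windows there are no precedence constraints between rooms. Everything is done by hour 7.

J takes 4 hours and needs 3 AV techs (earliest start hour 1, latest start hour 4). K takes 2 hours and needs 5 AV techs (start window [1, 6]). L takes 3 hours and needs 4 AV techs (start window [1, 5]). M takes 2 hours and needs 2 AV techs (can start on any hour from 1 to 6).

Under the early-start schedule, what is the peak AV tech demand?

14

Early-start schedule: J@1, K@1, L@1, M@1.
Load per hour: hour 1: 14, hour 2: 14, hour 3: 7, hour 4: 3, hour 5: 0, hour 6: 0, hour 7: 0.
Peak is 14.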